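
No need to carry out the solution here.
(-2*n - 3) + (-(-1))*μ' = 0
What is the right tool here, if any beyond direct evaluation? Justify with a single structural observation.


Diagnosis: no special technique — the slope is a pure function of n; integrate both sides and be done.


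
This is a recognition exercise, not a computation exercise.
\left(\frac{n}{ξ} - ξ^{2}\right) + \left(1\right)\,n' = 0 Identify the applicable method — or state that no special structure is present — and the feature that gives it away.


Method: a linear integrating factor — the unknown enters only to the first power against a nonzero forcing term — the integrating-factor template applies directly.


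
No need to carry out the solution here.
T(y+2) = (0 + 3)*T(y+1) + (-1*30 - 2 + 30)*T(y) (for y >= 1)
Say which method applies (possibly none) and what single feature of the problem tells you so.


Best approach: the characteristic-root method — shift-invariance with fixed coefficients calls for exponential trials; the characteristic polynomial finds every r^y.


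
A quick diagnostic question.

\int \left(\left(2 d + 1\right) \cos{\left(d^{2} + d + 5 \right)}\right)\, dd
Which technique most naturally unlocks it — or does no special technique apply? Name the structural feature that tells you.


Technique: u-substitution — spotting that 2 d + 1 is a constant multiple of the derivative of d^{2} + d + 5 is the key observation — substitute u = d^{2} + d + 5 and the integral becomes one-dimensional in u.


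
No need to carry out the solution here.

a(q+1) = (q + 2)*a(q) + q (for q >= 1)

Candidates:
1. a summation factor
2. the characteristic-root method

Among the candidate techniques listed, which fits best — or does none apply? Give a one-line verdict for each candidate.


Technique: a summation factor — rescale the sequence by the product of the weights q + 2 so far — the recurrence collapses to a plain running sum.
- a summation factor: a fit — the right tool for this form.
- the characteristic-root method: the coefficients change with the index, which the root method cannot absorb.


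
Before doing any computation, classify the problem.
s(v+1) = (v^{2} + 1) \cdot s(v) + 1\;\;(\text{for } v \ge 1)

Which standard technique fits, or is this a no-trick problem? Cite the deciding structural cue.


Verdict: a summation factor — first-order linear but the coefficient v^{2} + 1 moves with the index — divide by the cumulative product and telescope.


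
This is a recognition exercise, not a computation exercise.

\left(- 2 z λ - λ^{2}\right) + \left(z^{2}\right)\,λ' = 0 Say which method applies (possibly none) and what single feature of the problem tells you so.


Best approach: the homogeneous substitution — the slope's numerator and denominator have matching total degree, so it depends only on λ/z and the ratio substitution collapses it. This doubles as a Bernoulli equation in the unknown as written; the homogeneous route needs no setup at all.


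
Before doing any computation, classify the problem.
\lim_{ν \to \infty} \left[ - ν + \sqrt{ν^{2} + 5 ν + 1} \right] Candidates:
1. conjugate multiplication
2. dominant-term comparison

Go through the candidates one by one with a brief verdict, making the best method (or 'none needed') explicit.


Technique: conjugate multiplication — the ∞ − ∞ radical form is the exact trigger for the conjugate maneuver.
- conjugate multiplication: applies; the problem has the shape this method handles.
- dominant-term comparison — no ranking of term growth rates resolves the limit here.


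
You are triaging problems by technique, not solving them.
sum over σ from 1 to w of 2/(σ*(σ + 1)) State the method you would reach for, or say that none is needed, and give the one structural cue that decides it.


Diagnosis: telescoping — 2/(σ*(σ + 1)) hides a difference of shifted reciprocals — decompose it and the middle of the sum vanishes.


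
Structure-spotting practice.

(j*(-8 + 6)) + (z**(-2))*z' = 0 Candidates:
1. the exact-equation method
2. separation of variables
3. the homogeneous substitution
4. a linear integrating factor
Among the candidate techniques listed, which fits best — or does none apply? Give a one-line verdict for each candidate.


Best approach: separation of variables — all dependence on the two variables factors apart, the defining separable shape.
- the exact-equation method — with no real cross-dependence between the variables, the exact-equation machinery is a detour rather than the natural reading.
- separation of variables: applicable, and directly so.
- the homogeneous substitution — rescaling both variables together changes the slope, so no ratio substitution collapses it.
- a linear integrating factor: the unknown enters nonlinearly (through a power, a denominator, or a transcendental function), which the linear integrating-factor recipe cannot absorb as-is — any repair would come from a preliminary substitution, not the factor.


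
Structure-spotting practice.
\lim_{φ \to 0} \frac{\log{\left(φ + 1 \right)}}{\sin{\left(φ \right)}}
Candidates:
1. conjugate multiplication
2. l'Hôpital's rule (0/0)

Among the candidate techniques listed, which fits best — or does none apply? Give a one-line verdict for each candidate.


Best approach: l'Hôpital's rule (0/0) — both numerator and denominator vanish at 0: the genuine 0/0 indeterminate that l'Hôpital exists for. Known elementary limits would finish this too — the rule just bypasses the case analysis.
- conjugate multiplication: there are no radicals in tension whose conjugate would simplify matters.
- l'Hôpital's rule (0/0) — applies; the problem has the shape this method handles.


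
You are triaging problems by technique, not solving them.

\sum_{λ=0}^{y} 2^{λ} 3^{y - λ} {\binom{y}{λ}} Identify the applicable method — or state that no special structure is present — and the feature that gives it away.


Verdict: the binomial theorem — terms weighting {\binom{y}{λ}} against matched powers of 2 and 3 reassemble into (2 + 3)^y by the binomial theorem.


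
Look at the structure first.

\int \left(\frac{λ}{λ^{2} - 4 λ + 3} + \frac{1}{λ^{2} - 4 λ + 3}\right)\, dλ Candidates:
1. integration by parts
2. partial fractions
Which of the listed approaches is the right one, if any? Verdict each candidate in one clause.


Verdict: partial fractions — with λ^{2} - 4 λ + 3 factorable and the degree on top strictly smaller, simple-fraction decomposition is immediate.
- integration by parts — the integrand does not split as a nonconstant polynomial times an exp, sine, cosine of a linear argument, or logarithm — no polynomial-kernel parts product to differentiate one side of.
- partial fractions — a fit — the right tool for this form.


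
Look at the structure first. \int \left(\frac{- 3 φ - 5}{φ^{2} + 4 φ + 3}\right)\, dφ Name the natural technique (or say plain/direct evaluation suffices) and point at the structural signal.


Best approach: partial fractions — each factor of φ^{2} + 4 φ + 3 owns one elementary piece of the integrand — separate them and integrate piecewise.


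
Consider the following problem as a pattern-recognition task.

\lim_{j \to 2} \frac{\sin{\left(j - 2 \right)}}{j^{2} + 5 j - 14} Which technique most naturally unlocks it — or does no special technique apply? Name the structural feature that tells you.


Verdict: l'Hôpital's rule (0/0) — numerator and denominator both vanish at 2 — a genuine 0/0 form, which is exactly when l'Hôpital applies. The standard small-argument limits would also carry it; the rule is the systematic route.


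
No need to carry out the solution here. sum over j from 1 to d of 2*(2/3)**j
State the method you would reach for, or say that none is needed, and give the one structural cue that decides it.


Technique: the geometric series formula — the ratio of consecutive terms is the constant 2/3, independent of the index — a geometric sum.


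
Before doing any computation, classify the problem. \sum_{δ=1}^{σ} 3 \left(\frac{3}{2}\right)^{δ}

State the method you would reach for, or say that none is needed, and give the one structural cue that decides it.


Technique: the geometric series formula — each term is \frac{3}{2} times the previous one, so the geometric-series formula applies directly.


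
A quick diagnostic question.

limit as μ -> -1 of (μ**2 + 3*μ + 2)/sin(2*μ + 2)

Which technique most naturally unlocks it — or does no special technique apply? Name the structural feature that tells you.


Best approach: l'Hôpital's rule (0/0) — substituting -1 gives 0 over 0; differentiate top and bottom once and re-evaluate. Expanding numerator and denominator to first order gives the same value — the rule automates exactly that.


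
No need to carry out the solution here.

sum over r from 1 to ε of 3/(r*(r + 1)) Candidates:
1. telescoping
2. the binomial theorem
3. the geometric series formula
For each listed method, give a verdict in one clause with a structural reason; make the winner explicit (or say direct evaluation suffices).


Technique: telescoping — after splitting 3/(r*(r + 1)) into partial fractions, the pieces are shifted copies of one function and cancel telescopically.
- telescoping: applicable, and directly so.
- the binomial theorem: there is no sum-raised-to-a-power identity hiding in these terms.
- the geometric series formula — no single multiplier carries one term to the next throughout the sum.


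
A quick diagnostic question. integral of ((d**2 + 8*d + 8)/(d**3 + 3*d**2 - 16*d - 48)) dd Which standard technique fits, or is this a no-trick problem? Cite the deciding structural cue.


Method: partial fractions — the factorization of d**3 + 3*d**2 - 16*d - 48 is the whole battle; after it, each term is a table integral.


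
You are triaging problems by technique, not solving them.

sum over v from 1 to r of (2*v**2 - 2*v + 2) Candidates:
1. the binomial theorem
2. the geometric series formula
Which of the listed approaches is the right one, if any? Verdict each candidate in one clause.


Verdict: no special technique — no cancellation, no constant ratio, no binomial weights — just polynomial terms summed directly.
- the binomial theorem — there is no pair of bases whose matched powers would reassemble into a single binomial power.
- the geometric series formula — no single multiplier carries one term to the next throughout the sum.


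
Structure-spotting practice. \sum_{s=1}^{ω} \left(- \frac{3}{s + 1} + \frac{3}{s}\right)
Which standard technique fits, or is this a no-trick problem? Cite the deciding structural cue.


Best approach: telescoping — a difference of consecutive values of one function (\frac{3}{s} at one index and the next) — telescoping by construction.


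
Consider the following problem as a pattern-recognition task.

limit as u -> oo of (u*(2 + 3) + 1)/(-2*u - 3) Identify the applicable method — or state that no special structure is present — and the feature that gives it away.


Method: dominant-term comparison — growth-rate triage: the leading powers of u decide the limit, everything else is noise. Differentiating the expression as a single quotient would eventually settle it as well; matching dominant growth settles it immediately.


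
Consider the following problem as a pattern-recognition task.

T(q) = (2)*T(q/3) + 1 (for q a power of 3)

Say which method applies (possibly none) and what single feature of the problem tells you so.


Verdict: the master substitution — recursion at q/3 is multiplicative in the index; logarithmic reindexing via q = 3^m linearizes it.


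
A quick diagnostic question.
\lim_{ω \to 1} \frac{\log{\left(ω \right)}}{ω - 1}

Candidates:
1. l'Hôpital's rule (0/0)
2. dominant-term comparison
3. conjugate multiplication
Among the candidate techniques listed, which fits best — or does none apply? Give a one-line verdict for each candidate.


Verdict: l'Hôpital's rule (0/0) — substituting 1 gives 0 over 0; differentiate top and bottom once and re-evaluate. Expanding numerator and denominator to first order gives the same value — the rule automates exactly that.
- l'Hôpital's rule (0/0): yes, a natural case for it.
- dominant-term comparison — no dominant-degree comparison decides it.
- conjugate multiplication: the conjugate move applies to radical differences, which this is not.


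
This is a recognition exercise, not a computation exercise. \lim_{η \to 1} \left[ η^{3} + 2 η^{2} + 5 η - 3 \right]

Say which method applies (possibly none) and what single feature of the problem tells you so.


Technique: no special technique — the expression is continuous at 1 — substitute and evaluate; no indeterminate form appears.


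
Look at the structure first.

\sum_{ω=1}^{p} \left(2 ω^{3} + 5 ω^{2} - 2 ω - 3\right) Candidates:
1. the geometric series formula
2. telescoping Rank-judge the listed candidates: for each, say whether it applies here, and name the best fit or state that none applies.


Best approach: no special technique — constant-multiple powers of ω with no cancellation partners and no common ratio — use the standard power-sum formulas.
- the geometric series formula: consecutive terms are not related by a fixed multiplier.
- telescoping: writing out consecutive terms as given produces no pairwise cancellation.


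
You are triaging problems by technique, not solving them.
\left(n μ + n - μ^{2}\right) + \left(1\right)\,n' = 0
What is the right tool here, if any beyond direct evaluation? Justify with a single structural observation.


Verdict: a linear integrating factor — the unknown enters only to the first power against a nonzero forcing term — the integrating-factor template applies directly.


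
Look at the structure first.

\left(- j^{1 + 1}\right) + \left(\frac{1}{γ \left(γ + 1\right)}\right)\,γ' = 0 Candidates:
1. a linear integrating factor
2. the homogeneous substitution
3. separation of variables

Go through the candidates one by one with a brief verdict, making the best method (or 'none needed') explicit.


Diagnosis: separation of variables — all dependence on the two variables factors apart, the defining separable shape. A Bernoulli substitution applies to this equation as given; separation takes the same equation in its displayed form.
- a linear integrating factor — the unknown enters nonlinearly (through a power, a denominator, or a transcendental function), which the linear integrating-factor recipe cannot absorb as-is — any repair would come from a preliminary substitution, not the factor.
- the homogeneous substitution — the slope changes under joint rescaling, failing the degree-zero test.
- separation of variables: a fit — the right tool for this form.


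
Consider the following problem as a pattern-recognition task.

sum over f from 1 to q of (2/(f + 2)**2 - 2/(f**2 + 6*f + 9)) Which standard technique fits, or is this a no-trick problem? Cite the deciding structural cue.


Method: telescoping — write out three consecutive terms and watch the interior cancel: the advanced copy one term subtracts reappears as the very next term's leading piece, pair after pair.


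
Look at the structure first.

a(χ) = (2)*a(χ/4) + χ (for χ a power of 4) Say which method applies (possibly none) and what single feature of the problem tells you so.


Technique: the master substitution — the argument χ/4 divides the index by 4; the standard χ = 4^m substitution converts it to a constant-shift recurrence.


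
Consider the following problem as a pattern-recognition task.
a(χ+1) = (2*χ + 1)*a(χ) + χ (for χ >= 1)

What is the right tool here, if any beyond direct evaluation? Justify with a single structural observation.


Technique: a summation factor — first-order linear but the coefficient 2*χ + 1 moves with the index — divide by the cumulative product and telescope.


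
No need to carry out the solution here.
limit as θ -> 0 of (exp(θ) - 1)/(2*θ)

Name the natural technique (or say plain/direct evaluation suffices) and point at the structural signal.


Technique: l'Hôpital's rule (0/0) — both numerator and denominator vanish at 0: the genuine 0/0 indeterminate that l'Hôpital exists for. One could equally expand both pieces locally and compare leading terms; the rule does that in one stroke.


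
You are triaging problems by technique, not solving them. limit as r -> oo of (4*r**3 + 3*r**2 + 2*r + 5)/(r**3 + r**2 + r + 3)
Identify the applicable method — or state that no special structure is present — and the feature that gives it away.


Technique: dominant-term comparison — at large r only the top-degree terms survive; compare the leading terms and the limit falls out. As a single quotient, the ∞/∞ shape would yield to repeated differentiation as well — the growth comparison gets there in one look.


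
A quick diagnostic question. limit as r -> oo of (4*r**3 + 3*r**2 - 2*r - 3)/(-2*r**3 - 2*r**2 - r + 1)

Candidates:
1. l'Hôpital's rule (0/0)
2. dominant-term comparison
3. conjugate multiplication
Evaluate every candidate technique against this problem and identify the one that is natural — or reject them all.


Best approach: dominant-term comparison — as r grows, only the highest-degree terms matter — compare leading terms and read the limit off.
- l'Hôpital's rule (0/0): no 0/0 form appears: written as one quotient, top and bottom both grow without bound, and the ratio is decided by their leading terms.
- dominant-term comparison: applies; the problem has the shape this method handles.
- conjugate multiplication: rationalization has no target — no divergent radical difference appears.


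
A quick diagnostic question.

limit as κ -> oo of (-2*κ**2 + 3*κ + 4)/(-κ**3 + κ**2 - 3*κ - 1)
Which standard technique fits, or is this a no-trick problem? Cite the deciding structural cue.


Method: dominant-term comparison — at large κ only the top-degree terms survive; compare the leading terms and the limit falls out. l'Hôpital's at-infinity variant applies to the expression viewed as a single quotient; the leading-term comparison is the direct route.


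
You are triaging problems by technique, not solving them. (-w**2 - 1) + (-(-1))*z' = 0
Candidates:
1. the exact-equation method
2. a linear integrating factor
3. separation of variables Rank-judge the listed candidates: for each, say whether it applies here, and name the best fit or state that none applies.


Diagnosis: no special technique — the slope is a pure function of w; integrate both sides and be done.
- the exact-equation method: with the unknown absent from both coefficients, the cross-partial test holds emptily — nothing for the exact method to work on.
- a linear integrating factor — with the unknown absent the integrating factor is a formality; direct integration is the working structure.
- separation of variables: with no unknown in the slope, separating variables is a formality — the equation integrates directly.


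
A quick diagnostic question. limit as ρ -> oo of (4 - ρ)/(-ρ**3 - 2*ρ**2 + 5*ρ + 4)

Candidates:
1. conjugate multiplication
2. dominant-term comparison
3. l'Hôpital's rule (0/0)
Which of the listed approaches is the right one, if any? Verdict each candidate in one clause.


Method: dominant-term comparison — divide through by the highest power of ρ; every lower-order term dies and the dominant terms decide the limit.
- conjugate multiplication: the conjugate move applies to radical differences, which this is not.
- dominant-term comparison: applies; the problem has the shape this method handles.
- l'Hôpital's rule (0/0): viewed as a single quotient this runs to ∞/∞, not the 0/0 clash this candidate addresses; an at-infinity variant of the rule would resolve it, but comparing leading growth reads the answer without differentiating.


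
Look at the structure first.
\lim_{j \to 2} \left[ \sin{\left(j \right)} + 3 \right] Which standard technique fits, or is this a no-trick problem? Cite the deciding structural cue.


Diagnosis: no special technique — the expression is continuous at 2 — substitute and evaluate; no indeterminate form appears.


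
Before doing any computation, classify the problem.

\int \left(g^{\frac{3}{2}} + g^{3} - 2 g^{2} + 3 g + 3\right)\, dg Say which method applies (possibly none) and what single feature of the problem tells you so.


Verdict: no special technique — nothing composite, nothing rational, nothing trigonometric — each constant-multiple power of g integrates by the power rule alone.


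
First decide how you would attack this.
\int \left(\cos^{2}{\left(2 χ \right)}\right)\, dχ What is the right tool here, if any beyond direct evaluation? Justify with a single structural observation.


Method: a trigonometric identity — reduce \cos^{2}{\left(2 χ \right)} with the power-reduction formula and the integral becomes first-degree trigonometry.


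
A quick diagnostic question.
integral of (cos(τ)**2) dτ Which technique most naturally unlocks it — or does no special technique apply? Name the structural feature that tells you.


Method: a trigonometric identity — an even power like cos(τ)**2 flattens under the half-angle identity into first-degree cosines you can integrate directly.


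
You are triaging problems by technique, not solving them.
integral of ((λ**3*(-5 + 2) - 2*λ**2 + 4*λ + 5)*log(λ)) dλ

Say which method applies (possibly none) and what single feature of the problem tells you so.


Diagnosis: integration by parts — logs resist antidifferentiation but differentiate beautifully; pair log(λ) with the polynomial (λ**3*(-5 + 2) - 2*λ**2 + 4*λ + 5) via parts.


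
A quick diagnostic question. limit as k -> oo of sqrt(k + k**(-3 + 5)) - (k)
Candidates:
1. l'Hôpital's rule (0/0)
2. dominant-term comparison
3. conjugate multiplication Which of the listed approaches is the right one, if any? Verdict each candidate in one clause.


Diagnosis: conjugate multiplication — this difference gives up after one conjugate multiplication — the radical structure cancels against its conjugate.
- l'Hôpital's rule (0/0): no quotient structure at all: the clash is ∞ minus ∞, which rationalizing converts into a tractable ratio.
- dominant-term comparison: no ranking of term growth rates resolves the limit here.
- conjugate multiplication: yes, a natural case for it.


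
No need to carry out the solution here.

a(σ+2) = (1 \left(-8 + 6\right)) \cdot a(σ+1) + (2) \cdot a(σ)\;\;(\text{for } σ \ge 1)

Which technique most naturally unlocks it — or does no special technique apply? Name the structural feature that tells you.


Best approach: the characteristic-root method — linear, homogeneous, constant coefficients: solutions of the form r^σ exist — find the roots of the characteristic polynomial.


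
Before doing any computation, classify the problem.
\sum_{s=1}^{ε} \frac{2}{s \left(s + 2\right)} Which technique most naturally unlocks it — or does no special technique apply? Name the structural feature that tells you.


Method: telescoping — after splitting \frac{2}{s \left(s + 2\right)} into partial fractions, the pieces are shifted copies of one function and cancel telescopically.


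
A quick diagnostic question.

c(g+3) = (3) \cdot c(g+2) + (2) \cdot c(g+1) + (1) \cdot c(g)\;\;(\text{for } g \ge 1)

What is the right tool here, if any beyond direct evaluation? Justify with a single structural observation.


Best approach: the characteristic-root method — try a geometric ansatz r^g: constant coefficients turn the recurrence into one polynomial equation in r.


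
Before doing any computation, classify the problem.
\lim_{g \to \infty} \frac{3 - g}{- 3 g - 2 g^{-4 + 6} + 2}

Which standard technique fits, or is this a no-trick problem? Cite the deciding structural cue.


Technique: dominant-term comparison — divide through by the highest power of g; every lower-order term dies and the dominant terms decide the limit. Differentiating the expression as a single quotient would eventually settle it as well; matching dominant growth settles it immediately.


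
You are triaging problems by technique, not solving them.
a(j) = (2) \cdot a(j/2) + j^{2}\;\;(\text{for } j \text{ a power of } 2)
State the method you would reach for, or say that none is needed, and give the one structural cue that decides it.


Verdict: the master substitution — treat m = log base 2 of j as the new clock: one recursion step advances m by one while j scales by 2.


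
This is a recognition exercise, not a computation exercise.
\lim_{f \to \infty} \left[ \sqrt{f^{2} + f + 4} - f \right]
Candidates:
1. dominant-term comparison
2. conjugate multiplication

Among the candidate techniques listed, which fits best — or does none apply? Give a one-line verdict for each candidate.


Diagnosis: conjugate multiplication — two divergent pieces with a minus sign between them and a radical in the mix: rationalize \sqrt{f^{2} + f + 4} - f before any limit law applies.
- dominant-term comparison: this limit is not decided by comparing leading-term growth at infinity.
- conjugate multiplication — yes, a natural case for it.


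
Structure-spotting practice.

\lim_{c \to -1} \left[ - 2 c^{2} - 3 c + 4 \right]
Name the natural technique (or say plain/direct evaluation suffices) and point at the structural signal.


Verdict: no special technique — no vanishing denominator and no indeterminate clash at the point — evaluation is immediate.


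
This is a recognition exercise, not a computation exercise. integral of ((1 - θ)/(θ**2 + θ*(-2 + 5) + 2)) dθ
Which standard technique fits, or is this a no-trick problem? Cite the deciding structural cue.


Technique: partial fractions — (θ**2 + θ*(-2 + 5) + 2) splits into linear pieces, so the quotient is a sum of simple fractions — decompose before integrating.


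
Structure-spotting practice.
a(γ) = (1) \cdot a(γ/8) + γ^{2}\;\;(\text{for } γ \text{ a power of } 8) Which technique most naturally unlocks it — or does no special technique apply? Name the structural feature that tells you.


Verdict: the master substitution — the argument contracts 8-fold per step: reindex γ exponentially and solve the linear recurrence in the new index.


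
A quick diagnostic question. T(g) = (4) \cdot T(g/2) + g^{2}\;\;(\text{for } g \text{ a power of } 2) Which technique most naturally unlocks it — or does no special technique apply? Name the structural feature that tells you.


Verdict: the master substitution — the argument contracts 2-fold per step: reindex g exponentially and solve the linear recurrence in the new index.


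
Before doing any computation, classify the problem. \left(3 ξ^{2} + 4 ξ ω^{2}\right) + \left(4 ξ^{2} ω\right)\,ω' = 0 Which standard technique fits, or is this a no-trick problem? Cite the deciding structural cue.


Best approach: the exact-equation method — the cross partial derivatives of 3 ξ^{2} + 4 ξ ω^{2} and 4 ξ^{2} ω agree, so the left side is the total differential of one potential in ξ and ω.


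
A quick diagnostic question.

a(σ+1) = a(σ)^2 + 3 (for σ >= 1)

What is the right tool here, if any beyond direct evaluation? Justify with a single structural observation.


Best approach: no special technique — a nonlinear dependence on earlier terms breaks linearity, and with it every superposition-based closed form.


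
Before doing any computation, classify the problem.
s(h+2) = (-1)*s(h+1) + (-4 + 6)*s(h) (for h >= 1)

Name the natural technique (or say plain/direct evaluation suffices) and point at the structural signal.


Method: the characteristic-root method — no index-dependence in the weights and nothing inhomogeneous: classic characteristic-equation setup.


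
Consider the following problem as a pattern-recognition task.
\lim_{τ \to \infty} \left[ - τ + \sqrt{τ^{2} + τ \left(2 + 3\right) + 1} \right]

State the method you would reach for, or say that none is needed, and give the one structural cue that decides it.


Verdict: conjugate multiplication — turning the difference into a conjugate-rationalized ratio makes the limit readable.


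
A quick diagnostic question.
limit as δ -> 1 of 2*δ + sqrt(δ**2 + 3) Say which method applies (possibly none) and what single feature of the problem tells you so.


Best approach: no special technique — the expression is continuous at 1 — substitute and evaluate; no indeterminate form appears.


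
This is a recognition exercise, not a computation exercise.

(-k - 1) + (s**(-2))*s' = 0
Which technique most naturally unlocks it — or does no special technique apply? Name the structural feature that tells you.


Verdict: separation of variables — one side of the product carries the independent variable, the other the unknown — the textbook separation shape. An exactness check succeeds on this form as well — separation and the potential function arrive at the same answer, separation more directly.


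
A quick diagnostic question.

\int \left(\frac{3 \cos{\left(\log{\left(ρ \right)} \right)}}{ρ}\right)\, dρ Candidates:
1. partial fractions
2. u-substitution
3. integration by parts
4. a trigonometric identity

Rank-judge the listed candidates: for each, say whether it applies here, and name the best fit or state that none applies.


Best approach: u-substitution — collected, the integrand has one factor that is, up to a constant, the derivative of an inner expression the rest depends on — substitute for that inner expression.
- partial fractions: the expression is not a ratio of polynomials that decomposes further.
- u-substitution: applies; the problem has the shape this method handles.
- integration by parts — the nonconstant-polynomial-times-standard-kernel pattern (an exp, sine, cosine, or logarithm partner) is absent.
- a trigonometric identity — neither the even-power reduction nor the product-to-sum identity applies to this structure.


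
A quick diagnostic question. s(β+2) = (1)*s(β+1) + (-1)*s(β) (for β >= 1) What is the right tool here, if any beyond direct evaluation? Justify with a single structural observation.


Best approach: the characteristic-root method — constant coefficients and linearity mean the ansatz r^β reduces it to solving the characteristic polynomial.


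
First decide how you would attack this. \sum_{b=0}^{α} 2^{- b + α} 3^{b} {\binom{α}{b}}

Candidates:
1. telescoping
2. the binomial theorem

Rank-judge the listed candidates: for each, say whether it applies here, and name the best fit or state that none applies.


Method: the binomial theorem — {\binom{α}{b}} weighting matched powers of 3 and 2 is the expanded form of (3 + 2)^α — fold it back up.
- telescoping — as presented, consecutive terms share no shifted copy to cancel against — no rewrite is on display to change that.
- the binomial theorem — yes — fits the structure here.


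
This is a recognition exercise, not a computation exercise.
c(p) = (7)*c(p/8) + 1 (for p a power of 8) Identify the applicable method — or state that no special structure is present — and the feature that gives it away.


Best approach: the master substitution — recursion at p/8 is multiplicative in the index; logarithmic reindexing via p = 8^m linearizes it.


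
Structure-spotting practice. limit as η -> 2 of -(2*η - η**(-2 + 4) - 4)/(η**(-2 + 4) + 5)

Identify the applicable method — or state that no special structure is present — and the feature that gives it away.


Verdict: no special technique — the expression is continuous at 2 — substitute and evaluate; no indeterminate form appears.


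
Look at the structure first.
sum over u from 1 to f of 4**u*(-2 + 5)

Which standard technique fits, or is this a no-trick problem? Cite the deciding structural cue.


Diagnosis: the geometric series formula — each term is 4 times the previous one, so the geometric-series formula applies directly.


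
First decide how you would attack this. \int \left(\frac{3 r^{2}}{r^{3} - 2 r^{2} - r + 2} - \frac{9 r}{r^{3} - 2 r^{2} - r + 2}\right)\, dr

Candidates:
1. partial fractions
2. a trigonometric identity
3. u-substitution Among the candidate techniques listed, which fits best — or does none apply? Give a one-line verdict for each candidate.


Method: partial fractions — a proper rational integrand whose denominator splits into simpler factors — decompose into partial fractions first.
- partial fractions — applicable, and directly so.
- a trigonometric identity: no sine or cosine appears, so there is nothing for a trigonometric identity to act on.
- u-substitution: no subexpression of the integrand serves as a whole-integral substitution inner — individual terms may offer their own, but none carries its derivative as a factor of the full integrand; a working change of variable would have to be constructed from outside the expression.


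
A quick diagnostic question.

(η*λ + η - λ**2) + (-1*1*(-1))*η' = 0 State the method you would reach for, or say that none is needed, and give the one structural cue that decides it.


Diagnosis: a linear integrating factor — the unknown enters only to the first power against a nonzero forcing term — the integrating-factor template applies directly.


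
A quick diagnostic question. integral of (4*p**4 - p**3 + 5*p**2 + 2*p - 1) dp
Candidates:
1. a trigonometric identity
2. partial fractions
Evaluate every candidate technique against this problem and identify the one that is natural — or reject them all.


Technique: no special technique — nothing composite, nothing rational, nothing trigonometric — each constant-multiple power of p integrates by the power rule alone.
- a trigonometric identity — with no trigonometric functions present, identity rewriting has no target.
- partial fractions: there is no rational-function structure to decompose.


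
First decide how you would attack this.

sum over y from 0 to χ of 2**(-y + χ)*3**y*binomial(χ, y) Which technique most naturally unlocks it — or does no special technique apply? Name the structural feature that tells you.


Best approach: the binomial theorem — the binomial coefficients weight matched powers of 3 and 2, which is exactly the expansion of a binomial power.


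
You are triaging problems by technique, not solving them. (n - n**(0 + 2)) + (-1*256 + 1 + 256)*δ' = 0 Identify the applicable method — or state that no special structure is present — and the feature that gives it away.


Best approach: no special technique — the slope is a function of n alone, so integrate both sides directly.


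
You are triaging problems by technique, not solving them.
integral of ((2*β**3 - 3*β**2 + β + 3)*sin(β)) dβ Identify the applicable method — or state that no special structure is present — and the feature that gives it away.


Best approach: integration by parts — differentiate 2*β**3 - 3*β**2 + β + 3, integrate sin(β): each pass lowers the polynomial degree, so parts terminates.


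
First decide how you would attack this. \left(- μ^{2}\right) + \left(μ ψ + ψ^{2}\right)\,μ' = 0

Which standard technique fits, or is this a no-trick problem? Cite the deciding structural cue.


Method: the homogeneous substitution — the slope is degree-zero homogeneous: the ratio substitution v = μ/ψ collapses it. Rewriting — with the variables' roles exchanged where the shape demands it — would expose a Bernoulli structure too; the homogeneous substitution simply reads the degrees directly.


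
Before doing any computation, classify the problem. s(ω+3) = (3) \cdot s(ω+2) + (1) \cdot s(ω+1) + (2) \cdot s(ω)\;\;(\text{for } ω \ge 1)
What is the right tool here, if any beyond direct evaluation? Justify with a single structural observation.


Diagnosis: the characteristic-root method — fixed numeric weights on consecutive terms and no forcing term added: the root method in its home territory.


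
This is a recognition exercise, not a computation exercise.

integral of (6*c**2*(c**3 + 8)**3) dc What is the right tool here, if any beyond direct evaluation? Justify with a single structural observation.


Best approach: u-substitution — spotting that 6*c**2 is a constant multiple of the derivative of c**3 + 8 is the key observation — substitute u = c**3 + 8 and the integral becomes one-dimensional in u. One could also expand and integrate term by term; the substitution is strictly more direct.


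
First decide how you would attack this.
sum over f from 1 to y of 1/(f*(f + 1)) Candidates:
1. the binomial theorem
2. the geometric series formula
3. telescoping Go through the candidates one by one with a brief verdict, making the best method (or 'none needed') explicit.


Method: telescoping — split 1/(f*(f + 1)) by partial fractions and the pieces are one function at shifted arguments — interior terms cancel.
- the binomial theorem: the summand does not match any term pattern of an expanded binomial power.
- the geometric series formula: consecutive terms are not related by a fixed multiplier.
- telescoping: a fit — the right tool for this form.


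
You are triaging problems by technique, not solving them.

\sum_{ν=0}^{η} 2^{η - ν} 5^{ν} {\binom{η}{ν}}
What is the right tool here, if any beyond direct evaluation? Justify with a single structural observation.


Diagnosis: the binomial theorem — the summand is term ν of a binomial expansion in 5 and 2; the whole sum is a single power.


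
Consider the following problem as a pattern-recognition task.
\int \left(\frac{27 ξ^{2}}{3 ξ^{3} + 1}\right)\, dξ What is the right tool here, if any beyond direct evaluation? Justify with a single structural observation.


Verdict: u-substitution — set u = 3 ξ^{3} + 1: a constant multiple of its derivative, namely 27 ξ^{2}, is present as a factor once the integrand is collected, so the du is sitting there waiting.


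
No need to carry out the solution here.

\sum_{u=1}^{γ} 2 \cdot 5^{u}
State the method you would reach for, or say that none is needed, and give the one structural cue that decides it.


Diagnosis: the geometric series formula — term-over-term division gives 5 every time — index-free ratio, geometric sum formula applies.


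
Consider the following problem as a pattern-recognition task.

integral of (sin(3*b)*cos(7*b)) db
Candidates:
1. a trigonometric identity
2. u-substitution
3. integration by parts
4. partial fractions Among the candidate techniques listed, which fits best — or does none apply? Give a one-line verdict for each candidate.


Method: a trigonometric identity — two different frequencies multiply in sin(3*b)*cos(7*b); the product-to-sum formula separates them.
- a trigonometric identity: a fit — the right tool for this form.
- u-substitution: no subexpression of the integrand serves as a whole-integral substitution inner — individual terms may offer their own, but none carries its derivative as a factor of the full integrand; a working change of variable would have to be constructed from outside the expression.
- integration by parts — not the natural route: no polynomial-kernel product appears — a recursive parts reduction of the trigonometric product exists, but the identity rewrite is direct.
- partial fractions — there is no rational-function structure to decompose.


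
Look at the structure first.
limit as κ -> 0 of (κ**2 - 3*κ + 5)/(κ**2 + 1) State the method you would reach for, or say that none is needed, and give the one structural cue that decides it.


Best approach: no special technique — the function is continuous at 0; evaluation is itself the limit, no machinery required.


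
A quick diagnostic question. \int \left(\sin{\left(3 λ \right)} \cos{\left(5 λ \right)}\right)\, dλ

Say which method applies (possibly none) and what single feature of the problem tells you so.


Best approach: a trigonometric identity — cross-frequency products like \sin{\left(3 λ \right)} \cos{\left(5 λ \right)} are the textbook product-to-sum case — the identity converts them to directly integrable sinusoids.
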